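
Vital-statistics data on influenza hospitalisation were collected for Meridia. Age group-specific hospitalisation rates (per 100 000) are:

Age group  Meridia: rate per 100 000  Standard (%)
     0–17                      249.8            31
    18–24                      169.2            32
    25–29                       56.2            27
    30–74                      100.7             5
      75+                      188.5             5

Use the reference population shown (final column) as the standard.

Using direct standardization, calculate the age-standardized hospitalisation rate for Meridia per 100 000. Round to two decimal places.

Standard weights: 0.31, 0.32, 0.27, 0.05, 0.05.
Standardized rate: 0.3100×249.8 + 0.3200×169.2 + 0.2700×56.2 + 0.0500×100.7 + 0.0500×188.5 = 161.2160 per 100 000.

161.22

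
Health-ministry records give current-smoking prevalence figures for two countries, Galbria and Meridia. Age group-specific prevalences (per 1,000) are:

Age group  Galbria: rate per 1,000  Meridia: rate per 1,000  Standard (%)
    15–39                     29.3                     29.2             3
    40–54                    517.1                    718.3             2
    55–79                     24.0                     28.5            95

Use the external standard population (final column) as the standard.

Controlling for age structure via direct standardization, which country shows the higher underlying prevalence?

Meridia

Standard weights: 0.03, 0.02, 0.95.
Galbria: 0.0300×29.3 + 0.0200×517.1 + 0.9500×24.0 = 34.0210 per 1,000.
Meridia: 0.0300×29.2 + 0.0200×718.3 + 0.9500×28.5 = 42.3170 per 1,000.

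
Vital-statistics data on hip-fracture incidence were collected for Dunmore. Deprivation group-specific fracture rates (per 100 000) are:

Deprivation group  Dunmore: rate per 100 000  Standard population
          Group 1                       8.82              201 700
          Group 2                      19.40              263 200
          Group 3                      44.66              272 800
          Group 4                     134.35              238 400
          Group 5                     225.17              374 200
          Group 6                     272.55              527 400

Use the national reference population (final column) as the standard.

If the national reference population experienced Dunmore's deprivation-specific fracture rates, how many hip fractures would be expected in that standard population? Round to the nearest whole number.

Expected hip fractures = Σ (standard pop × deprivation-specific rate ÷ 100 000)
= 201 700×8.82/100 000 + 263 200×19.40/100 000 + 272 800×44.66/100 000 + 238 400×134.35/100 000 + 374 200×225.17/100 000 + 527 400×272.55/100 000
= 17.79 + 51.06 + 121.83 + 320.29 + 842.59 + 1437.43 = 2790.99.

2791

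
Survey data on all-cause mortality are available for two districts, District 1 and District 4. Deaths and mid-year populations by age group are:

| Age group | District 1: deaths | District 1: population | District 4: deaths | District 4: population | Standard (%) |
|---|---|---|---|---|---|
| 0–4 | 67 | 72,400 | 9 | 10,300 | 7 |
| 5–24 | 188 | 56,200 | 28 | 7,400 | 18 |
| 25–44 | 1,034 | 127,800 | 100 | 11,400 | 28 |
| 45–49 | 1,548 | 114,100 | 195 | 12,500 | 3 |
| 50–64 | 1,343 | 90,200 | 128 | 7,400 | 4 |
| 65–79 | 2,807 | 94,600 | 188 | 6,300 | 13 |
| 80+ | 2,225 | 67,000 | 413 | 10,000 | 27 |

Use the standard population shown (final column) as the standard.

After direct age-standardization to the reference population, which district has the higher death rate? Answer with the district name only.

District 4

Age-specific rates per 100,000 for District 1: 92.54, 334.52, 809.08, 1356.70, 1488.91, 2967.23, 3320.90.
For District 4: 87.38, 378.38, 877.19, 1560.00, 1729.73, 2984.13, 4130.00.
Standard weights: 0.07, 0.18, 0.28, 0.03, 0.04, 0.13, 0.27.
District 1: 0.0700×92.54 + 0.1800×334.52 + 0.2800×809.08 + 0.0300×1356.70 + 0.0400×1488.91 + 0.1300×2967.23 + 0.2700×3320.90 = 1675.8723 per 100,000.
District 4: 0.0700×87.38 + 0.1800×378.38 + 0.2800×877.19 + 0.0300×1560.00 + 0.0400×1729.73 + 0.1300×2984.13 + 0.2700×4130.00 = 1938.8643 per 100,000.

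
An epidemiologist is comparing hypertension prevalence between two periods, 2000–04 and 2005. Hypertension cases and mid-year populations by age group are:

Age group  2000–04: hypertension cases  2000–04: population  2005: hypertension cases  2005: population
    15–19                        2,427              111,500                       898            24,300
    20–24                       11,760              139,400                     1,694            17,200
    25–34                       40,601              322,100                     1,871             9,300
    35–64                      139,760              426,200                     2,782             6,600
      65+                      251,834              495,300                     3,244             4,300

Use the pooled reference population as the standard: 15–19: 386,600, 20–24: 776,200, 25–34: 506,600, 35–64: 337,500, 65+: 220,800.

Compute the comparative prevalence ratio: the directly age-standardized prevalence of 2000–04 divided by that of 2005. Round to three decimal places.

0.719

Age-specific rates per 1,000 for 2000–04: 21.767, 84.362, 126.051, 327.921, 508.447.
For 2005: 36.955, 98.488, 201.183, 421.515, 754.419.
Standard total = 2,227,700; weights = 0.1735, 0.3484, 0.2274, 0.1515, 0.0991.
2000–04: 0.1735×21.767 + 0.3484×84.362 + 0.2274×126.051 + 0.1515×327.921 + 0.0991×508.447 = 161.9125 per 1,000.
2005: 0.1735×36.955 + 0.3484×98.488 + 0.2274×201.183 + 0.1515×421.515 + 0.0991×754.419 = 225.1154 per 1,000.
Ratio = 161.9125 ÷ 225.1154 = 0.71924.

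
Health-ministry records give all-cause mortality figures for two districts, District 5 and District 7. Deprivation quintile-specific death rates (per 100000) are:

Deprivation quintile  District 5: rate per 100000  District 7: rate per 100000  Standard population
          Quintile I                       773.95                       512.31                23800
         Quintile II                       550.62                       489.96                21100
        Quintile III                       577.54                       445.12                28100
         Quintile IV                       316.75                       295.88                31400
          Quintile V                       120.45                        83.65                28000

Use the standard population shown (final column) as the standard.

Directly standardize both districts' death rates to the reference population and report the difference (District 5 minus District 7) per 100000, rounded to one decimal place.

97.5

Standard total = 132400; weights = 0.1798, 0.1594, 0.2122, 0.2372, 0.2115.
District 5: 0.1798×773.95 + 0.1594×550.62 + 0.2122×577.54 + 0.2372×316.75 + 0.2115×120.45 = 450.0417 per 100000.
District 7: 0.1798×512.31 + 0.1594×489.96 + 0.2122×445.12 + 0.2372×295.88 + 0.2115×83.65 = 352.5063 per 100000.
Difference = 450.0417 − 352.5063 = 97.5353.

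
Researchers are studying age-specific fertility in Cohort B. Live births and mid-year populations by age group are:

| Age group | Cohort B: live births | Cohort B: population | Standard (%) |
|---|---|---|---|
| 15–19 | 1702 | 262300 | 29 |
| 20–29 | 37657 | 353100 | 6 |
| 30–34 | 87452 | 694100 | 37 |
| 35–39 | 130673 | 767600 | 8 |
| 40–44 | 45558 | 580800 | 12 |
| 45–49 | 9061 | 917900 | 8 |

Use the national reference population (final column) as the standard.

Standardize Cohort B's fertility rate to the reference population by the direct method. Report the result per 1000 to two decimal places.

Age-specific rates per 1000 for Cohort B: 6.489, 106.647, 125.993, 170.236, 78.440, 9.871.
Standard weights: 0.29, 0.06, 0.37, 0.08, 0.12, 0.08.
Standardized rate: 0.2900×6.489 + 0.0600×106.647 + 0.3700×125.993 + 0.0800×170.236 + 0.1200×78.440 + 0.0800×9.871 = 78.7195 per 1000.

78.72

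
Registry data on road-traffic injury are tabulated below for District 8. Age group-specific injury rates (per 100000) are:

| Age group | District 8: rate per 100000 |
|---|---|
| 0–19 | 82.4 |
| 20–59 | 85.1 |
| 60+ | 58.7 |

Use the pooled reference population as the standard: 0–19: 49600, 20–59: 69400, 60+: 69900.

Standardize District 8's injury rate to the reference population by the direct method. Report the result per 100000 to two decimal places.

74.62

Standard total = 188900; weights = 0.2626, 0.3674, 0.3700.
Standardized rate: 0.2626×82.4 + 0.3674×85.1 + 0.3700×58.7 = 74.6221 per 100000.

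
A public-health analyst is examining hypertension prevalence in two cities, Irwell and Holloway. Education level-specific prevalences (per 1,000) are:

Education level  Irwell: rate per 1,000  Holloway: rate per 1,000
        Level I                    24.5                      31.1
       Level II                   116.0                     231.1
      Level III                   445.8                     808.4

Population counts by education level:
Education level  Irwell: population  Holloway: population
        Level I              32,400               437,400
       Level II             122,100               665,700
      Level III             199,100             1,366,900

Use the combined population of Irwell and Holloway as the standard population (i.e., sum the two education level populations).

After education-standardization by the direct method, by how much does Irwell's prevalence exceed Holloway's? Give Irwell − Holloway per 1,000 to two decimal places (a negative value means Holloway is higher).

-234.31

Combined standard total = 2,823,600; weights = 0.1664, 0.2790, 0.5546.
Irwell: 0.1664×24.5 + 0.2790×116.0 + 0.5546×445.8 = 283.6867 per 1,000.
Holloway: 0.1664×31.1 + 0.2790×231.1 + 0.5546×808.4 = 518.0003 per 1,000.
Difference = 283.6867 − 518.0003 = -234.3137.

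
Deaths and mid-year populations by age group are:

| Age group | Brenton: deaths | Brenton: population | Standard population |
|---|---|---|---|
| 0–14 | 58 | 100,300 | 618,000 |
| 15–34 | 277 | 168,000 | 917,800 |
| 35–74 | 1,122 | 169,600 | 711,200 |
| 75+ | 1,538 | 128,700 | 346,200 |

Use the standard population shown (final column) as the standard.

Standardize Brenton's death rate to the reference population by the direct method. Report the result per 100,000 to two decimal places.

413.11

Age-specific rates per 100,000 for Brenton: 57.83, 164.88, 661.56, 1195.03.
Standard total = 2,593,200; weights = 0.2383, 0.3539, 0.2743, 0.1335.
Standardized rate: 0.2383×57.83 + 0.3539×164.88 + 0.2743×661.56 + 0.1335×1195.03 = 413.1120 per 100,000.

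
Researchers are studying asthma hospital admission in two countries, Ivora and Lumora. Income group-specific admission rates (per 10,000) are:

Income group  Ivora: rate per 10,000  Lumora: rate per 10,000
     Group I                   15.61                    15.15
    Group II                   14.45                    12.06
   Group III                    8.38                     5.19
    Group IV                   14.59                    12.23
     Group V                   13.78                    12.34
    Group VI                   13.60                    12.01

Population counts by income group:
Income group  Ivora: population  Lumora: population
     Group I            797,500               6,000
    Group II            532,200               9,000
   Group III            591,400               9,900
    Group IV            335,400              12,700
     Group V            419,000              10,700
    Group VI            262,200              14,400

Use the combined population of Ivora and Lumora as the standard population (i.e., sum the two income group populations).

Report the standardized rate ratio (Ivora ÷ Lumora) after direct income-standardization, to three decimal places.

1.157

Combined standard total = 3,000,400; weights = 0.2678, 0.1804, 0.2004, 0.1160, 0.1432, 0.0922.
Ivora: 0.2678×15.61 + 0.1804×14.45 + 0.2004×8.38 + 0.1160×14.59 + 0.1432×13.78 + 0.0922×13.60 = 13.3861 per 10,000.
Lumora: 0.2678×15.15 + 0.1804×12.06 + 0.2004×5.19 + 0.1160×12.23 + 0.1432×12.34 + 0.0922×12.01 = 11.5659 per 10,000.
Ratio = 13.3861 ÷ 11.5659 = 1.15738.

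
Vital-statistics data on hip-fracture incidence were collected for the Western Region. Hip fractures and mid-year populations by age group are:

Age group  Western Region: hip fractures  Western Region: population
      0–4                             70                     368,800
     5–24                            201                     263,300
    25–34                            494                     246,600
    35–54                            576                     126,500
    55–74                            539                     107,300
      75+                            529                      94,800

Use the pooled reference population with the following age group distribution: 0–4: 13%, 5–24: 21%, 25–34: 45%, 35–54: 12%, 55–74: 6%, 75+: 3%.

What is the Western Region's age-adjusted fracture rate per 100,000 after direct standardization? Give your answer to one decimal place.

Age-specific rates per 100,000 for the Western Region: 18.98, 76.34, 200.32, 455.34, 502.33, 558.02.
Standard weights: 0.13, 0.21, 0.45, 0.12, 0.06, 0.03.
Standardized rate: 0.1300×18.98 + 0.2100×76.34 + 0.4500×200.32 + 0.1200×455.34 + 0.0600×502.33 + 0.0300×558.02 = 210.1652 per 100,000.

210.2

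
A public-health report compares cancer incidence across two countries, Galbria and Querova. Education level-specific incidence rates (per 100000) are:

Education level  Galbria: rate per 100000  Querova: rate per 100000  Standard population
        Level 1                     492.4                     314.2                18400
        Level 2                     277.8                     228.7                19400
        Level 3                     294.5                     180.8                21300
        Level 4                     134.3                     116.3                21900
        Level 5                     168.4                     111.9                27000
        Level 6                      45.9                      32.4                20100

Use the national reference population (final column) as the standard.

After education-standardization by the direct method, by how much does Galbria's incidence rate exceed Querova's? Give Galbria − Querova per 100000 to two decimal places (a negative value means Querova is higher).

Standard total = 128100; weights = 0.1436, 0.1514, 0.1663, 0.1710, 0.2108, 0.1569.
Galbria: 0.1436×492.4 + 0.1514×277.8 + 0.1663×294.5 + 0.1710×134.3 + 0.2108×168.4 + 0.1569×45.9 = 227.4230 per 100000.
Querova: 0.1436×314.2 + 0.1514×228.7 + 0.1663×180.8 + 0.1710×116.3 + 0.2108×111.9 + 0.1569×32.4 = 158.3810 per 100000.
Difference = 227.4230 − 158.3810 = 69.0420.

69.04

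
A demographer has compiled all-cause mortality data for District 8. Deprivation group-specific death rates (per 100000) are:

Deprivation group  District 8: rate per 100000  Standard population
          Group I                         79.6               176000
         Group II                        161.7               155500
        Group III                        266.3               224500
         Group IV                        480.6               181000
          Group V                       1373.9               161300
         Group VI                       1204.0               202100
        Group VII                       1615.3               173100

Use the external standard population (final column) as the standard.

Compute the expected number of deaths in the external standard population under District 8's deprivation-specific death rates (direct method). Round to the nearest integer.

Expected deaths = Σ (standard pop × deprivation-specific rate ÷ 100000)
= 176000×79.6/100000 + 155500×161.7/100000 + 224500×266.3/100000 + 181000×480.6/100000 + 161300×1373.9/100000 + 202100×1204.0/100000 + 173100×1615.3/100000
= 140.10 + 251.44 + 597.84 + 869.89 + 2216.10 + 2433.28 + 2796.08 = 9304.74.

9305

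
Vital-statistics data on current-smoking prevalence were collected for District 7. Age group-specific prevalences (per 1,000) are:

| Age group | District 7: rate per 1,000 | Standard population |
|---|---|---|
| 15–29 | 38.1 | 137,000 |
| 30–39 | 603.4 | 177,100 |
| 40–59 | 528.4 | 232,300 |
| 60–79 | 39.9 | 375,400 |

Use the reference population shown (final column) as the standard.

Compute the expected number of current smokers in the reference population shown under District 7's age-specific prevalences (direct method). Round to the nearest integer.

249808

Expected current smokers = Σ (standard pop × age-specific rate ÷ 1,000)
= 137,000×38.1/1,000 + 177,100×603.4/1,000 + 232,300×528.4/1,000 + 375,400×39.9/1,000
= 5219.70 + 106862.14 + 122747.32 + 14978.46 = 249807.62.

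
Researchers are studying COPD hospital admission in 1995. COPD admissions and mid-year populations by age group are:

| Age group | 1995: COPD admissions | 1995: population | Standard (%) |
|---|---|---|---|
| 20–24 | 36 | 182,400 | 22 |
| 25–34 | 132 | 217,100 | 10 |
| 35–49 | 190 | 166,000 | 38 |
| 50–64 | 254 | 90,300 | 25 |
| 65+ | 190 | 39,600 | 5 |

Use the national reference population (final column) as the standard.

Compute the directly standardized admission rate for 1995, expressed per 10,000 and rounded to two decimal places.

Age-specific rates per 10,000 for 1995: 1.97, 6.08, 11.45, 28.13, 47.98.
Standard weights: 0.22, 0.10, 0.38, 0.25, 0.05.
Standardized rate: 0.2200×1.97 + 0.1000×6.08 + 0.3800×11.45 + 0.2500×28.13 + 0.0500×47.98 = 14.8227 per 10,000.

14.82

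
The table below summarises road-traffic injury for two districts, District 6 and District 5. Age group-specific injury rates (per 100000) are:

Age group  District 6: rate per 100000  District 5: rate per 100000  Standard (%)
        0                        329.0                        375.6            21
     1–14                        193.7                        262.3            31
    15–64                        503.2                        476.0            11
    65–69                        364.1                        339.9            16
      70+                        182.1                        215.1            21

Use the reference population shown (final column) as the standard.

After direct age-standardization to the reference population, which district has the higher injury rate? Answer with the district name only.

District 5

Standard weights: 0.21, 0.31, 0.11, 0.16, 0.21.
District 6: 0.2100×329.0 + 0.3100×193.7 + 0.1100×503.2 + 0.1600×364.1 + 0.2100×182.1 = 280.9860 per 100000.
District 5: 0.2100×375.6 + 0.3100×262.3 + 0.1100×476.0 + 0.1600×339.9 + 0.2100×215.1 = 312.1040 per 100000.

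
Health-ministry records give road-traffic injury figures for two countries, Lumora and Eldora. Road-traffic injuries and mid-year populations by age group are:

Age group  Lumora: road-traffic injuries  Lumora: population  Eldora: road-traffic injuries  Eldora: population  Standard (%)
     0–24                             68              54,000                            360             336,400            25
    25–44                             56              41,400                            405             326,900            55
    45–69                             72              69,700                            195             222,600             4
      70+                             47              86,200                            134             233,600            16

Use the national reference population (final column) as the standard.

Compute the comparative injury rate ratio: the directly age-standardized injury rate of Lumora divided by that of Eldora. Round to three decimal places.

Age-specific rates per 100,000 for Lumora: 125.93, 135.27, 103.30, 54.52.
For Eldora: 107.02, 123.89, 87.60, 57.36.
Standard weights: 0.25, 0.55, 0.04, 0.16.
Lumora: 0.2500×125.93 + 0.5500×135.27 + 0.0400×103.30 + 0.1600×54.52 = 118.7335 per 100,000.
Eldora: 0.2500×107.02 + 0.5500×123.89 + 0.0400×87.60 + 0.1600×57.36 = 107.5761 per 100,000.
Ratio = 118.7335 ÷ 107.5761 = 1.10372.

1.104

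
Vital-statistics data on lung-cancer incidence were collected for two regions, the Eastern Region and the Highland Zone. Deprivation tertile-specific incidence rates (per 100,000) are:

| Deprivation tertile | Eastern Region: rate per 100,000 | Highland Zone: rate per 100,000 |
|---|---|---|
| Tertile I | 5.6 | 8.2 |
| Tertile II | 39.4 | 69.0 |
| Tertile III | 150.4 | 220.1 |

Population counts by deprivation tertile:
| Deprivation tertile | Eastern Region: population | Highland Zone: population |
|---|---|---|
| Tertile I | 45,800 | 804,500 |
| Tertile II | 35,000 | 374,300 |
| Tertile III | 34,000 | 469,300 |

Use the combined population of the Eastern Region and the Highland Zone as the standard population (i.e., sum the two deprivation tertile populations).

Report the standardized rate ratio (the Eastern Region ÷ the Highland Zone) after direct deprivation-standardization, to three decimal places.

Combined standard total = 1,762,900; weights = 0.4823, 0.2322, 0.2855.
The Eastern Region: 0.4823×5.6 + 0.2322×39.4 + 0.2855×150.4 = 54.7872 per 100,000.
The Highland Zone: 0.4823×8.2 + 0.2322×69.0 + 0.2855×220.1 = 82.8127 per 100,000.
Ratio = 54.7872 ÷ 82.8127 = 0.66158.

0.662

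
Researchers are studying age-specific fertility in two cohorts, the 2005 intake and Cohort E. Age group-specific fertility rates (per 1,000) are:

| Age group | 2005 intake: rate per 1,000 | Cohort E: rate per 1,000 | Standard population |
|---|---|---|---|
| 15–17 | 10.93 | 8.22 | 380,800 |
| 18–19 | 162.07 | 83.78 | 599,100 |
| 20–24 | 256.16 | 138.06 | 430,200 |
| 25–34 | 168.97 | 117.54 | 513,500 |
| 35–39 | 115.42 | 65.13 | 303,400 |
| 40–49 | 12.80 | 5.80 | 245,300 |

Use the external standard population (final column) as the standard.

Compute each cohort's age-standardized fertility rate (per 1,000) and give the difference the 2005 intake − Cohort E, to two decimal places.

Standard total = 2,472,300; weights = 0.1540, 0.2423, 0.1740, 0.2077, 0.1227, 0.0992.
The 2005 intake: 0.1540×10.93 + 0.2423×162.07 + 0.1740×256.16 + 0.2077×168.97 + 0.1227×115.42 + 0.0992×12.80 = 136.0606 per 1,000.
Cohort E: 0.1540×8.22 + 0.2423×83.78 + 0.1740×138.06 + 0.2077×117.54 + 0.1227×65.13 + 0.0992×5.80 = 78.5731 per 1,000.
Difference = 136.0606 − 78.5731 = 57.4876.

57.49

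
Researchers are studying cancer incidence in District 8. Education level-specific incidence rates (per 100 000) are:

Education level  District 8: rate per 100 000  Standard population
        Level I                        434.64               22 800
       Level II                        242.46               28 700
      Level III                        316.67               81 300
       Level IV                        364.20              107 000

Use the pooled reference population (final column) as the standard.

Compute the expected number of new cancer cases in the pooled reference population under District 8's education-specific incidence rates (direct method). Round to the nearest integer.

816

Expected new cancer cases = Σ (standard pop × education-specific rate ÷ 100 000)
= 22 800×434.64/100 000 + 28 700×242.46/100 000 + 81 300×316.67/100 000 + 107 000×364.20/100 000
= 99.10 + 69.59 + 257.45 + 389.69 = 815.83.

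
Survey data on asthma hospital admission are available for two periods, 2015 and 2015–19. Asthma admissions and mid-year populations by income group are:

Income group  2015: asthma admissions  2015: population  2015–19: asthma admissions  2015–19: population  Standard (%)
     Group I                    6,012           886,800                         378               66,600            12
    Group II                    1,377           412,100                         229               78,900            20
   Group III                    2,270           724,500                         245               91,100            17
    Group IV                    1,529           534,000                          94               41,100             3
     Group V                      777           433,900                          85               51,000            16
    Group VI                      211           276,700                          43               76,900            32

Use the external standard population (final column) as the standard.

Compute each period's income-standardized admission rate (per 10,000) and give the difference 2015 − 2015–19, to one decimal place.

Income-specific rates per 10,000 for 2015: 67.79, 33.41, 31.33, 28.63, 17.91, 7.63.
For 2015–19: 56.76, 29.02, 26.89, 22.87, 16.67, 5.59.
Standard weights: 0.12, 0.20, 0.17, 0.03, 0.16, 0.32.
2015: 0.1200×67.79 + 0.2000×33.41 + 0.1700×31.33 + 0.0300×28.63 + 0.1600×17.91 + 0.3200×7.63 = 26.3089 per 10,000.
2015–19: 0.1200×56.76 + 0.2000×29.02 + 0.1700×26.89 + 0.0300×22.87 + 0.1600×16.67 + 0.3200×5.59 = 22.3297 per 10,000.
Difference = 26.3089 − 22.3297 = 3.9793.

4.0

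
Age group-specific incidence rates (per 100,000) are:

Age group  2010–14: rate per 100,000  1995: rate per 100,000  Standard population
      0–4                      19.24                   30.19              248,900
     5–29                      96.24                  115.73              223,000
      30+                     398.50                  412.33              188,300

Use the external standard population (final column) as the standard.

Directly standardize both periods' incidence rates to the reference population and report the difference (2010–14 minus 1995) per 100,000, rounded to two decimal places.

Standard total = 660,200; weights = 0.3770, 0.3378, 0.2852.
2010–14: 0.3770×19.24 + 0.3378×96.24 + 0.2852×398.50 = 153.4200 per 100,000.
1995: 0.3770×30.19 + 0.3378×115.73 + 0.2852×412.33 = 168.0761 per 100,000.
Difference = 153.4200 − 168.0761 = -14.6560.

-14.66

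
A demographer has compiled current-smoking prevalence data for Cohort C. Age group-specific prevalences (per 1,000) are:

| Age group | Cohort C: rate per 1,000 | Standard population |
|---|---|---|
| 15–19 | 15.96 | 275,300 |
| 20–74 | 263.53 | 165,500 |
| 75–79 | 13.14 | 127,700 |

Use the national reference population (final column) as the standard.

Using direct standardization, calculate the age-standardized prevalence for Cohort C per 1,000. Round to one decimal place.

87.4

Standard total = 568,500; weights = 0.4843, 0.2911, 0.2246.
Standardized rate: 0.4843×15.96 + 0.2911×263.53 + 0.2246×13.14 = 87.3984 per 1,000.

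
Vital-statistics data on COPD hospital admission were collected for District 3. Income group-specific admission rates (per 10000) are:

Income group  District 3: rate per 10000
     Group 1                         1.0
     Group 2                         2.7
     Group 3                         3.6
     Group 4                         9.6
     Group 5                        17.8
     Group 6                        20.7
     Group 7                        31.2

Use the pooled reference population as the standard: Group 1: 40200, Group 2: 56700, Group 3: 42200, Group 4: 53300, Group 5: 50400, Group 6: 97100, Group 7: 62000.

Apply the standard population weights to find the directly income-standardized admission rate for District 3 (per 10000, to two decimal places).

14.18

Standard total = 401900; weights = 0.1000, 0.1411, 0.1050, 0.1326, 0.1254, 0.2416, 0.1543.
Standardized rate: 0.1000×1.0 + 0.1411×2.7 + 0.1050×3.6 + 0.1326×9.6 + 0.1254×17.8 + 0.2416×20.7 + 0.1543×31.2 = 14.1786 per 10000.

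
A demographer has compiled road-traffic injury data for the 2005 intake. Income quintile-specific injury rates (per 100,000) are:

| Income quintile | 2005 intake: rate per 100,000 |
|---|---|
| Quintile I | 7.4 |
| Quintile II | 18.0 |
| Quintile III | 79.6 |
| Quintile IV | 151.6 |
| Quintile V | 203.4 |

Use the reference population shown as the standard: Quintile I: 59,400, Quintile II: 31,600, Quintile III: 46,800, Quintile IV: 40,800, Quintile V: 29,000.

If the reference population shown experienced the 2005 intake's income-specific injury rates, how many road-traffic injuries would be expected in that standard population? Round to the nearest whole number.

168

Expected road-traffic injuries = Σ (standard pop × income-specific rate ÷ 100,000)
= 59,400×7.4/100,000 + 31,600×18.0/100,000 + 46,800×79.6/100,000 + 40,800×151.6/100,000 + 29,000×203.4/100,000
= 4.40 + 5.69 + 37.25 + 61.85 + 58.99 = 168.18.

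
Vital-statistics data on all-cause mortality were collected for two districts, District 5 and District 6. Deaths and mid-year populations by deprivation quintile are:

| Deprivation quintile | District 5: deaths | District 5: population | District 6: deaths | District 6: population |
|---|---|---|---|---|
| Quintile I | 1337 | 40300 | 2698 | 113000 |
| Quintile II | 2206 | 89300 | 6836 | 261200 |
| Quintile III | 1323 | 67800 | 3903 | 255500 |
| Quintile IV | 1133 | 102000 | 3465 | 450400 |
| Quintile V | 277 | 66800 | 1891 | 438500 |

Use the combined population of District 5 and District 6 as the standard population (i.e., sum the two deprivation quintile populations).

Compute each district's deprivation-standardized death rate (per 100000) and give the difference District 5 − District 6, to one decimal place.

216.7

Deprivation-specific rates per 100000 for District 5: 3317.62, 2470.32, 1951.33, 1110.78, 414.67.
For District 6: 2387.61, 2617.15, 1527.59, 769.32, 431.24.
Combined standard total = 1884800; weights = 0.0813, 0.1860, 0.1715, 0.2931, 0.2681.
District 5: 0.0813×3317.62 + 0.1860×2470.32 + 0.1715×1951.33 + 0.2931×1110.78 + 0.2681×414.67 = 1500.6548 per 100000.
District 6: 0.0813×2387.61 + 0.1860×2617.15 + 0.1715×1527.59 + 0.2931×769.32 + 0.2681×431.24 = 1283.9985 per 100000.
Difference = 1500.6548 − 1283.9985 = 216.6563.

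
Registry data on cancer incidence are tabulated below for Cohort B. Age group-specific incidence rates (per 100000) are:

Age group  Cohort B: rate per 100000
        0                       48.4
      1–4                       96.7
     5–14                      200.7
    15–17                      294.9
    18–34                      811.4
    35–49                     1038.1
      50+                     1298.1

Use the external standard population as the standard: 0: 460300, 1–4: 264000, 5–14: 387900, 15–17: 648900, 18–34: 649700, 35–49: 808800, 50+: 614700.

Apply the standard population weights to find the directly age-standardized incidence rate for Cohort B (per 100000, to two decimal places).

647.25

Standard total = 3834300; weights = 0.1200, 0.0689, 0.1012, 0.1692, 0.1694, 0.2109, 0.1603.
Standardized rate: 0.1200×48.4 + 0.0689×96.7 + 0.1012×200.7 + 0.1692×294.9 + 0.1694×811.4 + 0.2109×1038.1 + 0.1603×1298.1 = 647.2481 per 100000.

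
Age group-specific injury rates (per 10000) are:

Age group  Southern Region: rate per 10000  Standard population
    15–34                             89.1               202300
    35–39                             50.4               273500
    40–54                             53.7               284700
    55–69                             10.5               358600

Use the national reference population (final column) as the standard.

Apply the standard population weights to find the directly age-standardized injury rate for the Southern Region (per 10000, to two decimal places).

Standard total = 1119100; weights = 0.1808, 0.2444, 0.2544, 0.3204.
Standardized rate: 0.1808×89.1 + 0.2444×50.4 + 0.2544×53.7 + 0.3204×10.5 = 45.4499 per 10000.

45.45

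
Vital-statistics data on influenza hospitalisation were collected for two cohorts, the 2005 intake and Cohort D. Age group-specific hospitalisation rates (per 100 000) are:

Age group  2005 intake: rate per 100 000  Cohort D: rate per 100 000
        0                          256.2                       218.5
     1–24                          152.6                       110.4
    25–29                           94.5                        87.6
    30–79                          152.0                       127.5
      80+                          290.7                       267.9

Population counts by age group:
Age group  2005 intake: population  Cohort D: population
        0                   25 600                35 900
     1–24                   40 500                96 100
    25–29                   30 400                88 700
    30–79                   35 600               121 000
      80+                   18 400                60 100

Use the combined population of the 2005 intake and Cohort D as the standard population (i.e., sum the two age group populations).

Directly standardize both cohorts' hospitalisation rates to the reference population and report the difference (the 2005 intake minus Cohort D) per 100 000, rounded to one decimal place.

26.3

Combined standard total = 552 300; weights = 0.1114, 0.2473, 0.2156, 0.2835, 0.1421.
The 2005 intake: 0.1114×256.2 + 0.2473×152.6 + 0.2156×94.5 + 0.2835×152.0 + 0.1421×290.7 = 171.0657 per 100 000.
Cohort D: 0.1114×218.5 + 0.2473×110.4 + 0.2156×87.6 + 0.2835×127.5 + 0.1421×267.9 = 144.7550 per 100 000.
Difference = 171.0657 − 144.7550 = 26.3106.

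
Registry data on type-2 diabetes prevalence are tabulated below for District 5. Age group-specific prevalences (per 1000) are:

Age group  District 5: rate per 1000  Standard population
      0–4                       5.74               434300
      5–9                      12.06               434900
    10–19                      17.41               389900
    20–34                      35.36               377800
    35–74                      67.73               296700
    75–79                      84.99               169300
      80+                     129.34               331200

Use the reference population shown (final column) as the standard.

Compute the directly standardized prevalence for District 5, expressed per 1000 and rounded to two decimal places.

Standard total = 2434100; weights = 0.1784, 0.1787, 0.1602, 0.1552, 0.1219, 0.0696, 0.1361.
Standardized rate: 0.1784×5.74 + 0.1787×12.06 + 0.1602×17.41 + 0.1552×35.36 + 0.1219×67.73 + 0.0696×84.99 + 0.1361×129.34 = 43.2220 per 1000.

43.22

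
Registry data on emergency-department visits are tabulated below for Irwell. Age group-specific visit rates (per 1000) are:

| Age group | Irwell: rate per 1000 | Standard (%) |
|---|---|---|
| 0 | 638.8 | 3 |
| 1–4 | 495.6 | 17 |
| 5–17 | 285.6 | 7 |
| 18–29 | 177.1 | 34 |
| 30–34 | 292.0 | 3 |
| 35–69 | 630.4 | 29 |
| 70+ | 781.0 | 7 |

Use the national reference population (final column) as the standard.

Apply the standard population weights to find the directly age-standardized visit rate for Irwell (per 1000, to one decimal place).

Standard weights: 0.03, 0.17, 0.07, 0.34, 0.03, 0.29, 0.07.
Standardized rate: 0.0300×638.8 + 0.1700×495.6 + 0.0700×285.6 + 0.3400×177.1 + 0.0300×292.0 + 0.2900×630.4 + 0.0700×781.0 = 429.8680 per 1000.

429.9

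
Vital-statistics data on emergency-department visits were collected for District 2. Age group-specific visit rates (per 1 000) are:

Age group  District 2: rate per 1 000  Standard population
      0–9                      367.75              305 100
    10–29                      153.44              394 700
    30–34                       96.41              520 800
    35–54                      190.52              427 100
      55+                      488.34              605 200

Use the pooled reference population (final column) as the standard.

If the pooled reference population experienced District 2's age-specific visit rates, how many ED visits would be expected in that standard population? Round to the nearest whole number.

599888

Expected ED visits = Σ (standard pop × age-specific rate ÷ 1 000)
= 305 100×367.75/1 000 + 394 700×153.44/1 000 + 520 800×96.41/1 000 + 427 100×190.52/1 000 + 605 200×488.34/1 000
= 112200.52 + 60562.77 + 50210.33 + 81371.09 + 295543.37 = 599888.08.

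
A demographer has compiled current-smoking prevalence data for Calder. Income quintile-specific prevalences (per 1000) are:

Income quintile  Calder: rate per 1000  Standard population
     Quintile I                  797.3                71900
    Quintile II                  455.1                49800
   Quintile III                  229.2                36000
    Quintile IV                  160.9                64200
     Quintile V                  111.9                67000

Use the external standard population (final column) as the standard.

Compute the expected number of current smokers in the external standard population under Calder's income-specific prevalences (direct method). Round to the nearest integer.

106068

Expected current smokers = Σ (standard pop × income-specific rate ÷ 1000)
= 71900×797.3/1000 + 49800×455.1/1000 + 36000×229.2/1000 + 64200×160.9/1000 + 67000×111.9/1000
= 57325.87 + 22663.98 + 8251.20 + 10329.78 + 7497.30 = 106068.13.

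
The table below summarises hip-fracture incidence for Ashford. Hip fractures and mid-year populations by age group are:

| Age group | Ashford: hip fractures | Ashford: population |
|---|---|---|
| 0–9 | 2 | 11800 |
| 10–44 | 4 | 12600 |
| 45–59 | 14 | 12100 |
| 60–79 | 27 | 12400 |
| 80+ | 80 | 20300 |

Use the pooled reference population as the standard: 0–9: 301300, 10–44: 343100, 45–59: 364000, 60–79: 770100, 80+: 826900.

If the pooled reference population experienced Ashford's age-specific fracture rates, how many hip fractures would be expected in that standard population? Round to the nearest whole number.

5517

Age-specific rates per 100000 for Ashford: 16.95, 31.75, 115.70, 217.74, 394.09.
Expected hip fractures = Σ (standard pop × age-specific rate ÷ 100000)
= 301300×16.95/100000 + 343100×31.75/100000 + 364000×115.70/100000 + 770100×217.74/100000 + 826900×394.09/100000
= 51.07 + 108.92 + 421.16 + 1676.83 + 3258.72 = 5516.70.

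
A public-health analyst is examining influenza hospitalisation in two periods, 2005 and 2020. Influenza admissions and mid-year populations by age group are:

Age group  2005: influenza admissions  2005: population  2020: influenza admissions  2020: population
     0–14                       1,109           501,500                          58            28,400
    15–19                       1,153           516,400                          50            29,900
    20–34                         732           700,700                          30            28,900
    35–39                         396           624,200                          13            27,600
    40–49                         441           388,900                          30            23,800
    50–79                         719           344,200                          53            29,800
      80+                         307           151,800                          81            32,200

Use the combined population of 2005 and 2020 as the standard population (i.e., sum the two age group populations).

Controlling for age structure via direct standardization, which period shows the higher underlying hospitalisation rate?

Age-specific rates per 100,000 for 2005: 221.14, 223.28, 104.47, 63.44, 113.40, 208.89, 202.24.
For 2020: 204.23, 167.22, 103.81, 47.10, 126.05, 177.85, 251.55.
Combined standard total = 3,428,300; weights = 0.1546, 0.1594, 0.2128, 0.1901, 0.1204, 0.1091, 0.0537.
2005: 0.1546×221.14 + 0.1594×223.28 + 0.2128×104.47 + 0.1901×63.44 + 0.1204×113.40 + 0.1091×208.89 + 0.0537×202.24 = 151.3468 per 100,000.
2020: 0.1546×204.23 + 0.1594×167.22 + 0.2128×103.81 + 0.1901×47.10 + 0.1204×126.05 + 0.1091×177.85 + 0.0537×251.55 = 137.3377 per 100,000.
The crude rates (150.48 vs 157.03) would put 2020 higher, but that reflects its age composition; once standardized to a common age structure, 2005 has the higher underlying rate.

2005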